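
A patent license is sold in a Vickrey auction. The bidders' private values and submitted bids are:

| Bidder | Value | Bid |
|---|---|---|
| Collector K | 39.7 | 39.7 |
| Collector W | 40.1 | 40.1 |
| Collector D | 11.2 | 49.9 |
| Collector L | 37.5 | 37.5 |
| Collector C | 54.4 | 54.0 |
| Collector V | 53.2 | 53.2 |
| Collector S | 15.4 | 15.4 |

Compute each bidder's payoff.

Bids in descending order: Collector C 54.0, then Collector V 53.2, then Collector D 49.9, then Collector W 40.1, then Collector K 39.7, then Collector L 37.5, then Collector S 15.4.
Collector C has the top bid and wins; the price is the second-highest bid, 53.2.
Collector C's payoff = 54.4 − 53.2 = 1.2. All other bidders lose, so their payoff is 0.

Payoffs: Collector K 0.0, Collector W 0.0, Collector D 0.0, Collector L 0.0, Collector C 1.2, Collector V 0.0, Collector S 0.0.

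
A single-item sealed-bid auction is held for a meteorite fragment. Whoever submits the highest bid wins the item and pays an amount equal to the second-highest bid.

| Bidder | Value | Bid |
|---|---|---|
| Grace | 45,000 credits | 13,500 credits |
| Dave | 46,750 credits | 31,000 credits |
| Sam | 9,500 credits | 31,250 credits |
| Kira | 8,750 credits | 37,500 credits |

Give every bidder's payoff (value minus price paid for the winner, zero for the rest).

Bids in descending order: Kira 37,500 credits, then Sam 31,250 credits, then Dave 31,000 credits, then Grace 13,500 credits.
Kira has the top bid and wins; the price is the second-highest bid, 31,250 credits.
Kira's payoff = 8,750 credits − 31,250 credits = -22,500 credits. All other bidders lose, so their payoff is 0.

Payoffs: Grace 0 credits, Dave 0 credits, Sam 0 credits, Kira -22,500 credits.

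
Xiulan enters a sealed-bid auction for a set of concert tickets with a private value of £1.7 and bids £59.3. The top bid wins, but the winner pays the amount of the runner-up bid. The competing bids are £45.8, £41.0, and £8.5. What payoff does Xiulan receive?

-£44.1

Highest competing bid: £45.8.
Xiulan's bid £59.3 is the highest overall, so Xiulan wins and pays the second-highest bid, £45.8.
Payoff = value − price = £1.7 − £45.8 = -£44.1.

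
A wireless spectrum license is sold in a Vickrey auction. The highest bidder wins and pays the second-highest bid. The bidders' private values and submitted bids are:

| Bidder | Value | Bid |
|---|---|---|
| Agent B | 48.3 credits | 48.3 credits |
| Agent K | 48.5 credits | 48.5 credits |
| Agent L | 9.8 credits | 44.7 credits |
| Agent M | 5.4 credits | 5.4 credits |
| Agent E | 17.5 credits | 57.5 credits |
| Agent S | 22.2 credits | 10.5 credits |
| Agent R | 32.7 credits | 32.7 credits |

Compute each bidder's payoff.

Agent B 0.0 credits, Agent K 0.0 credits, Agent L 0.0 credits, Agent M 0.0 credits, Agent E -31.0 credits, Agent S 0.0 credits, Agent R 0.0 credits.

Ordered from highest: Agent E 57.5 credits > Agent K 48.5 credits > Agent B 48.3 credits > Agent L 44.7 credits > Agent R 32.7 credits > Agent S 10.5 credits > Agent M 5.4 credits.
Agent E has the top bid and wins; the price is the second-highest bid, 48.5 credits.
Agent E's payoff = 17.5 credits − 48.5 credits = -31.0 credits. All other bidders lose, so their payoff is 0.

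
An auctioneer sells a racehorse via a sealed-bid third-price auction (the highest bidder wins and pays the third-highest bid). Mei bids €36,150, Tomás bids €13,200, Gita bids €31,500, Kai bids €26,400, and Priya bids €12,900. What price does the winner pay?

The winner pays €26,400.

Ranking the bids: Mei €36,150; Gita €31,500; Kai €26,400; Tomás €13,200; Priya €12,900.
Mei is the highest bidder, so Mei wins.
Under the third-price rule, the price is the third-highest bid: €26,400.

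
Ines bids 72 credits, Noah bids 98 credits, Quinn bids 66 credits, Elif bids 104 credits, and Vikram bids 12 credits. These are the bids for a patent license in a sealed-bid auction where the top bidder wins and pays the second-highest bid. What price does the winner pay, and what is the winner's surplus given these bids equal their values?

Price 98 credits; surplus 6 credits.

Bids in descending order: Elif 104 credits > Noah 98 credits > Ines 72 credits > Quinn 66 credits > Vikram 12 credits.
Elif is the highest bidder, so Elif wins.
Under the second-price rule, the price is the second-highest bid: 98 credits.
Surplus = 104 credits − 98 credits = 6 credits.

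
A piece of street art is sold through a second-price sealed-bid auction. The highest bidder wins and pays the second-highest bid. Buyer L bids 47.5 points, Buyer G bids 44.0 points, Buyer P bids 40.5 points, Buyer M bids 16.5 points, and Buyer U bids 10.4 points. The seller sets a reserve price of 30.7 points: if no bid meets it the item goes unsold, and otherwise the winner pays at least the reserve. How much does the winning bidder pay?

44.0 points

Ranking the bids: Buyer L 47.5 points, then Buyer G 44.0 points, then Buyer P 40.5 points, then Buyer M 16.5 points, then Buyer U 10.4 points.
Buyer L has the highest bid, so Buyer L wins.
The second-highest bid is 44.0 points, which exceeds the reserve, so that sets the price.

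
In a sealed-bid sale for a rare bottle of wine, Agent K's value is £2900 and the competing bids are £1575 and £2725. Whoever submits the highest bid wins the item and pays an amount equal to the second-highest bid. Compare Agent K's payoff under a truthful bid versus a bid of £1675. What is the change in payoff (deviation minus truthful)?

The highest competing bid is £2725.
Bidding truthfully at £2900: Agent K has the top bid, wins, and pays the second-highest bid £2725. Payoff = £2900 − £2725 = £175.
Bidding £1675: the top bid is £2725 (a rival), so Agent K loses. Payoff = £0.
Change = £0 − £175 = -£175.
Deviating from a truthful bid can only lose payoff in a second-price auction — never gain.

-£175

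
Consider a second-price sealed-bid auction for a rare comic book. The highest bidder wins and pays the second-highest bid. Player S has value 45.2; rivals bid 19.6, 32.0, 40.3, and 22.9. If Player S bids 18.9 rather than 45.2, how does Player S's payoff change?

-4.9

The highest competing bid is 40.3.
Bidding truthfully at 45.2: Player S has the top bid, wins, and pays the second-highest bid 40.3. Payoff = 45.2 − 40.3 = 4.9.
Bidding 18.9: the top bid is 40.3 (a rival), so Player S loses. Payoff = 0.0.
Change = 0.0 − 4.9 = -4.9.
Deviating from a truthful bid can only lose payoff in a second-price auction — never gain.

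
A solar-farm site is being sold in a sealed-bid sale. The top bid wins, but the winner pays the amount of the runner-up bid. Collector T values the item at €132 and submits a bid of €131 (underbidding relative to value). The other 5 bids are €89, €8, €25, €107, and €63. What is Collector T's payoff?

€25

Highest competing bid: €107.
Collector T's bid €131 is the highest overall, so Collector T wins and pays the second-highest bid, €107.
Payoff = value − price = €132 − €107 = €25.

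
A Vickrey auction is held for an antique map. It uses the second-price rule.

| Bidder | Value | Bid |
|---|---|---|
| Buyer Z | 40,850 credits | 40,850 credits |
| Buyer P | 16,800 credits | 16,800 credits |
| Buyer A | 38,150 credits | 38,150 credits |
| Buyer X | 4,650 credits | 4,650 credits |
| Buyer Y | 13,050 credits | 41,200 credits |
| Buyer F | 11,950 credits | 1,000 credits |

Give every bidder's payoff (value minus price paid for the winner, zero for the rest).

Buyer Z 0 credits, Buyer P 0 credits, Buyer A 0 credits, Buyer X 0 credits, Buyer Y -27,800 credits, Buyer F 0 credits.

Bids in descending order: Buyer Y 41,200 credits > Buyer Z 40,850 credits > Buyer A 38,150 credits > Buyer P 16,800 credits > Buyer X 4,650 credits > Buyer F 1,000 credits.
Buyer Y has the top bid and wins; the price is the second-highest bid, 40,850 credits.
Buyer Y's payoff = 13,050 credits − 40,850 credits = -27,800 credits. All other bidders lose, so their payoff is 0.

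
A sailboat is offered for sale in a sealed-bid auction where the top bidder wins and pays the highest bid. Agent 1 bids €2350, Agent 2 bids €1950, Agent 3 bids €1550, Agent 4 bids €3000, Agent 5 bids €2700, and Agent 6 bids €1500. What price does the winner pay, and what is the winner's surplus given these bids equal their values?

The winner pays €3000 for a surplus of €0.

Sorted high to low: Agent 4 €3000; Agent 5 €2700; Agent 1 €2350; Agent 2 €1950; Agent 3 €1550; Agent 6 €1500.
Agent 4 is the highest bidder, so Agent 4 wins.
Under the first-price rule, the price is the highest bid: €3000.
Surplus = €3000 − €3000 = €0.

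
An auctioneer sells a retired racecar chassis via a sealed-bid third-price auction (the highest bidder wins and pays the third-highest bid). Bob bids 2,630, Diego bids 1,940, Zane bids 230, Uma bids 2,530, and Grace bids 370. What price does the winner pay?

Ordered from highest: Bob 2,630 > Uma 2,530 > Diego 1,940 > Grace 370 > Zane 230.
Bob is the highest bidder, so Bob wins.
Under the third-price rule, the price is the third-highest bid: 1,940.

1,940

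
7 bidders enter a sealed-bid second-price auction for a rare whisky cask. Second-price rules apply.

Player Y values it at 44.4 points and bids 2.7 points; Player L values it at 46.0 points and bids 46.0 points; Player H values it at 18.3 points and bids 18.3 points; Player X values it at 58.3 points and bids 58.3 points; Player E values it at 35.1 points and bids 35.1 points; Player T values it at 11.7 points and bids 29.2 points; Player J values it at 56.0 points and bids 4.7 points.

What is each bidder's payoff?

Bids in descending order: Player X 58.3 points; Player L 46.0 points; Player E 35.1 points; Player T 29.2 points; Player H 18.3 points; Player J 4.7 points; Player Y 2.7 points.
Player X has the top bid and wins; the price is the second-highest bid, 46.0 points.
Player X's payoff = 58.3 points − 46.0 points = 12.3 points. All other bidders lose, so their payoff is 0.

Player Y 0.0 points, Player L 0.0 points, Player H 0.0 points, Player X 12.3 points, Player E 0.0 points, Player T 0.0 points, Player J 0.0 points.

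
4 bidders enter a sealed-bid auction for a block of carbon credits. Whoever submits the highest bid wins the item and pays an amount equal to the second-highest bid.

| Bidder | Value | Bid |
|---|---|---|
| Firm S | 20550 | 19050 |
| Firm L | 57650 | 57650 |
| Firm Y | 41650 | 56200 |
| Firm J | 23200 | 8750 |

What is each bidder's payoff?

Ordered from highest: Firm L 57650; Firm Y 56200; Firm S 19050; Firm J 8750.
Firm L has the top bid and wins; the price is the second-highest bid, 56200.
Firm L's payoff = 57650 − 56200 = 1450. All other bidders lose, so their payoff is 0.

Payoffs: Firm S 0, Firm L 1450, Firm Y 0, Firm J 0.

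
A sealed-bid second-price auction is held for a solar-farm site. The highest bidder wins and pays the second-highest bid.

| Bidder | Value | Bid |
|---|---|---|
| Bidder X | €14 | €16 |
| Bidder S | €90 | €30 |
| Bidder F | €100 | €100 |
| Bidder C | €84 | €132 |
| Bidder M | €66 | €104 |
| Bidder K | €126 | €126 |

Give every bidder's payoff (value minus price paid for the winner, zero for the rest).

Bids in descending order: Bidder C €132; Bidder K €126; Bidder M €104; Bidder F €100; Bidder S €30; Bidder X €16.
Bidder C has the top bid and wins; the price is the second-highest bid, €126.
Bidder C's payoff = €84 − €126 = -€42. All other bidders lose, so their payoff is 0.

Bidder X €0, Bidder S €0, Bidder F €0, Bidder C -€42, Bidder M €0, Bidder K €0.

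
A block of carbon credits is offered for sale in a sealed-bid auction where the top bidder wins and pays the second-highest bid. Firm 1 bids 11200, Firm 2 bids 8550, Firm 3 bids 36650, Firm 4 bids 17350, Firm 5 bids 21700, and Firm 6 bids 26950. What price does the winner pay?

Bids in descending order: Firm 3 36650 > Firm 6 26950 > Firm 5 21700 > Firm 4 17350 > Firm 1 11200 > Firm 2 8550.
Firm 3 is the highest bidder, so Firm 3 wins.
Under the second-price rule, the price is the second-highest bid: 26950.

Price paid: 26950.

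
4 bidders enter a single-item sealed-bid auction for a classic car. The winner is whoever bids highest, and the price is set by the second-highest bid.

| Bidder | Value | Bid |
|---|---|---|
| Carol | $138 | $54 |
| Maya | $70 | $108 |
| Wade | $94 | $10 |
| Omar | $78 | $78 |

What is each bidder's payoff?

Ranking the bids: Maya $108; Omar $78; Carol $54; Wade $10.
Maya has the top bid and wins; the price is the second-highest bid, $78.
Maya's payoff = $70 − $78 = -$8. All other bidders lose, so their payoff is 0.

Payoffs: Carol $0, Maya -$8, Wade $0, Omar $0.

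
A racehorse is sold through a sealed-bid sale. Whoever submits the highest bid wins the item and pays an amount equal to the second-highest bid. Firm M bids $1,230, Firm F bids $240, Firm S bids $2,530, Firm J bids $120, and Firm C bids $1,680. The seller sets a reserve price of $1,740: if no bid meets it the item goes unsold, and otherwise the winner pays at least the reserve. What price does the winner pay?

Sorted high to low: Firm S $2,530; Firm C $1,680; Firm M $1,230; Firm F $240; Firm J $120.
Firm S has the highest bid, so Firm S wins.
The second-highest bid is $1,680, but the reserve $1,740 is higher, so the price is the reserve.

The winner pays $1,740.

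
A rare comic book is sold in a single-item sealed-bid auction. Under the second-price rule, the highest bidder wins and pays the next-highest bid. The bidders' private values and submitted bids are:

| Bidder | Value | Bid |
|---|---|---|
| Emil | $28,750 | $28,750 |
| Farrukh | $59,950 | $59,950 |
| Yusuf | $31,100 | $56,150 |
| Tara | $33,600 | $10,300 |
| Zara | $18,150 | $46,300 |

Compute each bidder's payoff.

Payoffs: Emil $0, Farrukh $3,800, Yusuf $0, Tara $0, Zara $0.

Sorted high to low: Farrukh $59,950; Yusuf $56,150; Zara $46,300; Emil $28,750; Tara $10,300.
Farrukh has the top bid and wins; the price is the second-highest bid, $56,150.
Farrukh's payoff = $59,950 − $56,150 = $3,800. All other bidders lose, so their payoff is 0.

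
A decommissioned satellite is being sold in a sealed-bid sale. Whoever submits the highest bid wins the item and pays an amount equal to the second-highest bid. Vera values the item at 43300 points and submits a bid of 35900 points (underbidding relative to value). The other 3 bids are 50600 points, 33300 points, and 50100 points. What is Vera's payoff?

0 points

Highest competing bid: 50600 points.
Vera's bid 35900 points is not the highest, so Vera loses, pays nothing, and earns zero payoff.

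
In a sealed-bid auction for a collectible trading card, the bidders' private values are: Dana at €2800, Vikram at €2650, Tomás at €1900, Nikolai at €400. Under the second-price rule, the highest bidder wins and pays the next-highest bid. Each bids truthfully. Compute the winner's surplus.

Bids in descending order: Dana €2800; Vikram €2650; Tomás €1900; Nikolai €400.
Dana wins with the top bid and pays the second-highest, €2650.
Surplus = €2800 − €2650 = €150.

Winner's surplus: €150.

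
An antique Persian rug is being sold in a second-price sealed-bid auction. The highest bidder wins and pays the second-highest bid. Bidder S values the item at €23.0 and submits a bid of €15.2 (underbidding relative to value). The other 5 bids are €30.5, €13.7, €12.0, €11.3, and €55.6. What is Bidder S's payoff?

Bidder S's payoff: €0.0.

Highest competing bid: €55.6.
Bidder S's bid €15.2 is not the highest, so Bidder S loses, pays nothing, and earns zero payoff.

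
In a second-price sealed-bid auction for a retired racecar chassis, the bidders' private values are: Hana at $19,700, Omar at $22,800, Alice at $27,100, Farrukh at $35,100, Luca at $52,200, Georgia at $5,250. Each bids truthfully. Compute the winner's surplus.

Winner's surplus: $17,100.

Ordered from highest: Luca $52,200, then Farrukh $35,100, then Alice $27,100, then Omar $22,800, then Hana $19,700, then Georgia $5,250.
Luca wins with the top bid and pays the second-highest, $35,100.
Surplus = $52,200 − $35,100 = $17,100.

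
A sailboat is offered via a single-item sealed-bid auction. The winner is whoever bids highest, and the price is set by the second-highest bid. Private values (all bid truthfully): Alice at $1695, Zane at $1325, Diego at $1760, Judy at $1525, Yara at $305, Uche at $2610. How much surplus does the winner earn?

Winner's surplus: $850.

Ordered from highest: Uche $2610, then Diego $1760, then Alice $1695, then Judy $1525, then Zane $1325, then Yara $305.
Uche wins with the top bid and pays the second-highest, $1760.
Surplus = $2610 − $1760 = $850.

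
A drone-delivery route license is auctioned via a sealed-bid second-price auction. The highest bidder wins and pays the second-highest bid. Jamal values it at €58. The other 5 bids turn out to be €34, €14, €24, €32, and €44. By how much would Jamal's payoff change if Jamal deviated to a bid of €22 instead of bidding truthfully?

The highest competing bid is €44.
Bidding truthfully at €58: Jamal has the top bid, wins, and pays the second-highest bid €44. Payoff = €58 − €44 = €14.
Bidding €22: the top bid is €44 (a rival), so Jamal loses. Payoff = €0.
Change = €0 − €14 = -€14.

Payoff change: -€14.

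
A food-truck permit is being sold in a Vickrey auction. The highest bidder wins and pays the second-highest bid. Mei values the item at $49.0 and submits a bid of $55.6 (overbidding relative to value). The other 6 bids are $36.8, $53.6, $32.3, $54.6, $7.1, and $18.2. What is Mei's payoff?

Mei's payoff: -$5.6.

Highest competing bid: $54.6.
Mei's bid $55.6 is the highest overall, so Mei wins and pays the second-highest bid, $54.6.
Payoff = value − price = $49.0 − $54.6 = -$5.6.
Overbidding won the item at a price above value — truthful bidding would have avoided this loss.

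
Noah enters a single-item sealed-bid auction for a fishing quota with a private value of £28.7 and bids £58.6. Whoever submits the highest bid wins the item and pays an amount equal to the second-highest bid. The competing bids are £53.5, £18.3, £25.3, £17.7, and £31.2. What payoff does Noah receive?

Highest competing bid: £53.5.
Noah's bid £58.6 is the highest overall, so Noah wins and pays the second-highest bid, £53.5.
Payoff = value − price = £28.7 − £53.5 = -£24.8.

Noah's payoff: -£24.8.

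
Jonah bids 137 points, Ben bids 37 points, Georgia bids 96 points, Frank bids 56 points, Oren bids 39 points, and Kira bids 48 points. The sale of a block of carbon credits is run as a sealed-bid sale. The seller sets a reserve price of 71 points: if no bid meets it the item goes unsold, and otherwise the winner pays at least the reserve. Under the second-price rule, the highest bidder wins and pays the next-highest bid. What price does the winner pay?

The winner pays 96 points.

Sorted high to low: Jonah 137 points > Georgia 96 points > Frank 56 points > Kira 48 points > Oren 39 points > Ben 37 points.
Jonah has the highest bid, so Jonah wins.
The second-highest bid is 96 points, which exceeds the reserve, so that sets the price.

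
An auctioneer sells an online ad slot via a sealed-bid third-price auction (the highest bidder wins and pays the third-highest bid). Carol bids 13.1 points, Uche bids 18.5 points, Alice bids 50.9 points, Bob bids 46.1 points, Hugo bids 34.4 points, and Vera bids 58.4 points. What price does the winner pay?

Ranking the bids: Vera 58.4 points; Alice 50.9 points; Bob 46.1 points; Hugo 34.4 points; Uche 18.5 points; Carol 13.1 points.
Vera is the highest bidder, so Vera wins.
Under the third-price rule, the price is the third-highest bid: 46.1 points.

46.1 points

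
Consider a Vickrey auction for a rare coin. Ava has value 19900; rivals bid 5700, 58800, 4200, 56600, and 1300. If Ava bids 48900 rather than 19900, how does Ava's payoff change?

The highest competing bid is 58800.
Bidding truthfully at 19900: the top bid is 58800 (a rival), so Ava loses. Payoff = 0.
Bidding 48900: the top bid is 58800 (a rival), so Ava loses. Payoff = 0.
Change = 0 − 0 = 0.

Change in payoff: 0.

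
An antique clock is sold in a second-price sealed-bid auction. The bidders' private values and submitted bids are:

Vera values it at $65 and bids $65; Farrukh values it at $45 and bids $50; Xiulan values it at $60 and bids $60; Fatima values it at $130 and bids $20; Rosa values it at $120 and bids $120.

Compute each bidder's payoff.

Payoffs: Vera $0, Farrukh $0, Xiulan $0, Fatima $0, Rosa $55.

Bids in descending order: Rosa $120, then Vera $65, then Xiulan $60, then Farrukh $50, then Fatima $20.
Rosa has the top bid and wins; the price is the second-highest bid, $65.
Rosa's payoff = $120 − $65 = $55. All other bidders lose, so their payoff is 0.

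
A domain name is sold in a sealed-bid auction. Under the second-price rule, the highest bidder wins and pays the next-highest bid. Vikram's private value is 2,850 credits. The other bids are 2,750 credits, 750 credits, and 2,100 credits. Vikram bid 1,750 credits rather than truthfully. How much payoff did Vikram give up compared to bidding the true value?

100 credits

The highest competing bid is 2,750 credits.
Bidding truthfully at 2,850 credits: Vikram has the top bid, wins, and pays the second-highest bid 2,750 credits. Payoff = 2,850 credits − 2,750 credits = 100 credits.
Bidding 1,750 credits: the top bid is 2,750 credits (a rival), so Vikram loses. Payoff = 0 credits.
Regret = truthful payoff − actual payoff = 100 credits − 0 credits = 100 credits.
Deviating from a truthful bid can only lose payoff in a second-price auction — never gain.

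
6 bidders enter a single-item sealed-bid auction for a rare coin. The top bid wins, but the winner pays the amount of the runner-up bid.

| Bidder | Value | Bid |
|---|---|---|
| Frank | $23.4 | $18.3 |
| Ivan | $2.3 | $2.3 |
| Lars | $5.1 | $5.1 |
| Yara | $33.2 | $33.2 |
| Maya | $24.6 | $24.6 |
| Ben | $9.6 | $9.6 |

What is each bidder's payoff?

Frank $0.0, Ivan $0.0, Lars $0.0, Yara $8.6, Maya $0.0, Ben $0.0.

Ranking the bids: Yara $33.2 > Maya $24.6 > Frank $18.3 > Ben $9.6 > Lars $5.1 > Ivan $2.3.
Yara has the top bid and wins; the price is the second-highest bid, $24.6.
Yara's payoff = $33.2 − $24.6 = $8.6. All other bidders lose, so their payoff is 0.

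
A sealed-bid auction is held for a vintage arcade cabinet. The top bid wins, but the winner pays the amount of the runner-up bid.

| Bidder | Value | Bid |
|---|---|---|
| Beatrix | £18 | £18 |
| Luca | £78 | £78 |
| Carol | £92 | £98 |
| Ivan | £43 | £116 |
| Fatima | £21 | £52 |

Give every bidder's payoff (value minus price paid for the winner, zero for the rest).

Bids in descending order: Ivan £116 > Carol £98 > Luca £78 > Fatima £52 > Beatrix £18.
Ivan has the top bid and wins; the price is the second-highest bid, £98.
Ivan's payoff = £43 − £98 = -£55. All other bidders lose, so their payoff is 0.

Beatrix £0, Luca £0, Carol £0, Ivan -£55, Fatima £0.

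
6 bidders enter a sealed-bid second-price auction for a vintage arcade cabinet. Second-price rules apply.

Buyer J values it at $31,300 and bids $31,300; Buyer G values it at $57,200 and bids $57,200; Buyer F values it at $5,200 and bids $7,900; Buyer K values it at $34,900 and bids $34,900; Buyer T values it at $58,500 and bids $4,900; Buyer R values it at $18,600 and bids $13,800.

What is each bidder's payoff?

Payoffs: Buyer J $0, Buyer G $22,300, Buyer F $0, Buyer K $0, Buyer T $0, Buyer R $0.

Ordered from highest: Buyer G $57,200, then Buyer K $34,900, then Buyer J $31,300, then Buyer R $13,800, then Buyer F $7,900, then Buyer T $4,900.
Buyer G has the top bid and wins; the price is the second-highest bid, $34,900.
Buyer G's payoff = $57,200 − $34,900 = $22,300. All other bidders lose, so their payoff is 0.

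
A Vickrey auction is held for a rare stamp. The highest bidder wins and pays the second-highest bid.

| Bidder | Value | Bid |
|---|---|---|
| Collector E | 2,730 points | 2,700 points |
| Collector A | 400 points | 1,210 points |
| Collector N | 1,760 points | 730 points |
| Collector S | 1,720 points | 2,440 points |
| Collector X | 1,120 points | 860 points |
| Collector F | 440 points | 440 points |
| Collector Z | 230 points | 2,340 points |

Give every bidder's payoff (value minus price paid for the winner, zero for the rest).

Collector E 290 points, Collector A 0 points, Collector N 0 points, Collector S 0 points, Collector X 0 points, Collector F 0 points, Collector Z 0 points.

Ranking the bids: Collector E 2,700 points; Collector S 2,440 points; Collector Z 2,340 points; Collector A 1,210 points; Collector X 860 points; Collector N 730 points; Collector F 440 points.
Collector E has the top bid and wins; the price is the second-highest bid, 2,440 points.
Collector E's payoff = 2,730 points − 2,440 points = 290 points. All other bidders lose, so their payoff is 0.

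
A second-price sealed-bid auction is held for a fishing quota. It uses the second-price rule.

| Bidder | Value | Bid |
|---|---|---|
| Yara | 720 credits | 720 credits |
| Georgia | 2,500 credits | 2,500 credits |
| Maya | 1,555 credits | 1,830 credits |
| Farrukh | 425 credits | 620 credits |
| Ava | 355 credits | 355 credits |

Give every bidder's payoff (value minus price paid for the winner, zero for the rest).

Yara 0 credits, Georgia 670 credits, Maya 0 credits, Farrukh 0 credits, Ava 0 credits.

Sorted high to low: Georgia 2,500 credits; Maya 1,830 credits; Yara 720 credits; Farrukh 620 credits; Ava 355 credits.
Georgia has the top bid and wins; the price is the second-highest bid, 1,830 credits.
Georgia's payoff = 2,500 credits − 1,830 credits = 670 credits. All other bidders lose, so their payoff is 0.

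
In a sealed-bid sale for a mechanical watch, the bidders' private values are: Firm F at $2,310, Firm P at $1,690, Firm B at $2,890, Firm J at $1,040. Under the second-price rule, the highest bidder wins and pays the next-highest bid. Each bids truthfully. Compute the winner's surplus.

Sorted high to low: Firm B $2,890, then Firm F $2,310, then Firm P $1,690, then Firm J $1,040.
Firm B wins with the top bid and pays the second-highest, $2,310.
Surplus = $2,890 − $2,310 = $580.

$580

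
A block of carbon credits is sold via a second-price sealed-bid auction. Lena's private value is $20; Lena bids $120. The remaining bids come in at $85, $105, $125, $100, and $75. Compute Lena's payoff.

Highest competing bid: $125.
Lena's bid $120 is not the highest, so Lena loses, pays nothing, and earns zero payoff.

Payoff = $0.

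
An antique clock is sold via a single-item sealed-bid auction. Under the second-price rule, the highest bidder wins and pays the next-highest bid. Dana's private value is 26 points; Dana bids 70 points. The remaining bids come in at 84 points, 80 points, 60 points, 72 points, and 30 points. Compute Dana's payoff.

0 points

Highest competing bid: 84 points.
Dana's bid 70 points is not the highest, so Dana loses, pays nothing, and earns zero payoff.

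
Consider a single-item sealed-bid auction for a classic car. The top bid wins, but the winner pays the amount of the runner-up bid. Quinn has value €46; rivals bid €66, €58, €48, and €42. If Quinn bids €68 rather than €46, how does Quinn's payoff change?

The highest competing bid is €66.
Bidding truthfully at €46: the top bid is €66 (a rival), so Quinn loses. Payoff = €0.
Bidding €68: Quinn has the top bid, wins, and pays the second-highest bid €66. Payoff = €46 − €66 = -€20.
Change = -€20 − €0 = -€20.

-€20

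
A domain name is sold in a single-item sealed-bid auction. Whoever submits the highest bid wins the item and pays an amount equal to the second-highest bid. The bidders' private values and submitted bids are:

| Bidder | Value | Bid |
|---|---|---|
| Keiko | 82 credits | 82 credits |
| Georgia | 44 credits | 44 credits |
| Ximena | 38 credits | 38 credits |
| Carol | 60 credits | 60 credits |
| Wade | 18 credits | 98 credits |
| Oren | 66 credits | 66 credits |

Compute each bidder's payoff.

Payoffs: Keiko 0 credits, Georgia 0 credits, Ximena 0 credits, Carol 0 credits, Wade -64 credits, Oren 0 credits.

Ordered from highest: Wade 98 credits; Keiko 82 credits; Oren 66 credits; Carol 60 credits; Georgia 44 credits; Ximena 38 credits.
Wade has the top bid and wins; the price is the second-highest bid, 82 credits.
Wade's payoff = 18 credits − 82 credits = -64 credits. All other bidders lose, so their payoff is 0.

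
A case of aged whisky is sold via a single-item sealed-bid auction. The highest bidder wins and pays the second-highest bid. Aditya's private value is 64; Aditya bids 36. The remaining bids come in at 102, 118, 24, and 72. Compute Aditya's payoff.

Payoff = 0.

Highest competing bid: 118.
Aditya's bid 36 is not the highest, so Aditya loses, pays nothing, and earns zero payoff.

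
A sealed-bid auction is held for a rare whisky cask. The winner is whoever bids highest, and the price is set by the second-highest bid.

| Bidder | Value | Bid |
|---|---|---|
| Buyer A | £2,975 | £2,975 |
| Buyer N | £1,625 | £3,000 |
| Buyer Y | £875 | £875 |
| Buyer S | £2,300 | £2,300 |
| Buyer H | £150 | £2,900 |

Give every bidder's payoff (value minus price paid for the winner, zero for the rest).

Ranking the bids: Buyer N £3,000 > Buyer A £2,975 > Buyer H £2,900 > Buyer S £2,300 > Buyer Y £875.
Buyer N has the top bid and wins; the price is the second-highest bid, £2,975.
Buyer N's payoff = £1,625 − £2,975 = -£1,350. All other bidders lose, so their payoff is 0.

Payoffs: Buyer A £0, Buyer N -£1,350, Buyer Y £0, Buyer S £0, Buyer H £0.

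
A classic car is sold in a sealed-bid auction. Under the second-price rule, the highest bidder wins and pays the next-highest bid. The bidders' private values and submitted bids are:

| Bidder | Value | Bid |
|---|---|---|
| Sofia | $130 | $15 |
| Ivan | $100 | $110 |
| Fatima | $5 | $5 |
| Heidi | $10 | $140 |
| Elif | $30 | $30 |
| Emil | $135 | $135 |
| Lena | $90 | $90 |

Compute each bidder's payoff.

Sofia $0, Ivan $0, Fatima $0, Heidi -$125, Elif $0, Emil $0, Lena $0.

Ranking the bids: Heidi $140; Emil $135; Ivan $110; Lena $90; Elif $30; Sofia $15; Fatima $5.
Heidi has the top bid and wins; the price is the second-highest bid, $135.
Heidi's payoff = $10 − $135 = -$125. All other bidders lose, so their payoff is 0.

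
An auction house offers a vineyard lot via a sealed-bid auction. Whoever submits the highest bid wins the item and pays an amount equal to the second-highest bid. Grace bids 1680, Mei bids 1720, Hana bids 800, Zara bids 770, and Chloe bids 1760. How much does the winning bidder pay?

1720

Ranking the bids: Chloe 1760 > Mei 1720 > Grace 1680 > Hana 800 > Zara 770.
Chloe has the highest bid, so Chloe wins.
The second-highest bid is 1720, so that is what Chloe pays.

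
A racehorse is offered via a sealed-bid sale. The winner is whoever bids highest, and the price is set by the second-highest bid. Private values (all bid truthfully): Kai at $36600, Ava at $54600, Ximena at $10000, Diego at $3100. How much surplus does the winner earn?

Ranking the bids: Ava $54600, then Kai $36600, then Ximena $10000, then Diego $3100.
Ava wins with the top bid and pays the second-highest, $36600.
Surplus = $54600 − $36600 = $18000.

Winner's surplus: $18000.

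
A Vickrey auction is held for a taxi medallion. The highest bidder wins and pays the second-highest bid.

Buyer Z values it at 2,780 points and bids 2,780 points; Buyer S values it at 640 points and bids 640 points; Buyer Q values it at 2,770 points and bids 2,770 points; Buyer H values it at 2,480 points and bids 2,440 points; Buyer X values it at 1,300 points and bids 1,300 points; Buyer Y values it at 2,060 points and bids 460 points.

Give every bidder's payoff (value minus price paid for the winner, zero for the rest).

Buyer Z 10 points, Buyer S 0 points, Buyer Q 0 points, Buyer H 0 points, Buyer X 0 points, Buyer Y 0 points.

Sorted high to low: Buyer Z 2,780 points; Buyer Q 2,770 points; Buyer H 2,440 points; Buyer X 1,300 points; Buyer S 640 points; Buyer Y 460 points.
Buyer Z has the top bid and wins; the price is the second-highest bid, 2,770 points.
Buyer Z's payoff = 2,780 points − 2,770 points = 10 points. All other bidders lose, so their payoff is 0.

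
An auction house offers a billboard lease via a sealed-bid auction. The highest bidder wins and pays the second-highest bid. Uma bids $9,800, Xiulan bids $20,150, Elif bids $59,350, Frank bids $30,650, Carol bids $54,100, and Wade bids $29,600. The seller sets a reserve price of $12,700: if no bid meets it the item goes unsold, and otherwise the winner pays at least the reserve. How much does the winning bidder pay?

Sorted high to low: Elif $59,350; Carol $54,100; Frank $30,650; Wade $29,600; Xiulan $20,150; Uma $9,800.
Elif has the highest bid, so Elif wins.
The second-highest bid is $54,100, which exceeds the reserve, so that sets the price.

The winner pays $54,100.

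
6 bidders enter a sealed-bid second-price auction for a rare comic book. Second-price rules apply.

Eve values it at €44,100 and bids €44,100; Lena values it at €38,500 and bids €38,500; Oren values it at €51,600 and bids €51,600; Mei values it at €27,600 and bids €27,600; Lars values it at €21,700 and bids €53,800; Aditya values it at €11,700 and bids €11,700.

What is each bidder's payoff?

Bids in descending order: Lars €53,800, then Oren €51,600, then Eve €44,100, then Lena €38,500, then Mei €27,600, then Aditya €11,700.
Lars has the top bid and wins; the price is the second-highest bid, €51,600.
Lars's payoff = €21,700 − €51,600 = -€29,900. All other bidders lose, so their payoff is 0.

Payoffs: Eve €0, Lena €0, Oren €0, Mei €0, Lars -€29,900, Aditya €0.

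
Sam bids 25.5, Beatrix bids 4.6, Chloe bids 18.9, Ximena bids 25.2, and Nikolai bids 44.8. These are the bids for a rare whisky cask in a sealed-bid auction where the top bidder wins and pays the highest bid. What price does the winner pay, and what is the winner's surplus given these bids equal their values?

Ranking the bids: Nikolai 44.8; Sam 25.5; Ximena 25.2; Chloe 18.9; Beatrix 4.6.
Nikolai is the highest bidder, so Nikolai wins.
Under the first-price rule, the price is the highest bid: 44.8.
Surplus = 44.8 − 44.8 = 0.0.

Price 44.8; surplus 0.0.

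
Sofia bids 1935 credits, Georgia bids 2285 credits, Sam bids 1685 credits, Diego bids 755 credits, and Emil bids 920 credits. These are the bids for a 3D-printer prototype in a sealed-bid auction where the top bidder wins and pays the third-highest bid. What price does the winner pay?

1685 credits

Ordered from highest: Georgia 2285 credits, then Sofia 1935 credits, then Sam 1685 credits, then Emil 920 credits, then Diego 755 credits.
Georgia is the highest bidder, so Georgia wins.
Under the third-price rule, the price is the third-highest bid: 1685 credits.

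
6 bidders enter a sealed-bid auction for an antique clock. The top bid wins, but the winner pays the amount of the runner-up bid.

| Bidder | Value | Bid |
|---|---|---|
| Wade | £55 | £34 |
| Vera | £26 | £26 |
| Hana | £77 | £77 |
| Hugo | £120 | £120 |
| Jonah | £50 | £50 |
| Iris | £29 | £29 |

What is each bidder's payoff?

Sorted high to low: Hugo £120 > Hana £77 > Jonah £50 > Wade £34 > Iris £29 > Vera £26.
Hugo has the top bid and wins; the price is the second-highest bid, £77.
Hugo's payoff = £120 − £77 = £43. All other bidders lose, so their payoff is 0.

Payoffs: Wade £0, Vera £0, Hana £0, Hugo £43, Jonah £0, Iris £0.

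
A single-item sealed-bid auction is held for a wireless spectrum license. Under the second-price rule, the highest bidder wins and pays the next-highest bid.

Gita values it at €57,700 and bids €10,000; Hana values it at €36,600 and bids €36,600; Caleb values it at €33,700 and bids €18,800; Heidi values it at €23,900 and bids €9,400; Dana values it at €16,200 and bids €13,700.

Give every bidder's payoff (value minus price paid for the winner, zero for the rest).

Gita €0, Hana €17,800, Caleb €0, Heidi €0, Dana €0.

Ranking the bids: Hana €36,600; Caleb €18,800; Dana €13,700; Gita €10,000; Heidi €9,400.
Hana has the top bid and wins; the price is the second-highest bid, €18,800.
Hana's payoff = €36,600 − €18,800 = €17,800. All other bidders lose, so their payoff is 0.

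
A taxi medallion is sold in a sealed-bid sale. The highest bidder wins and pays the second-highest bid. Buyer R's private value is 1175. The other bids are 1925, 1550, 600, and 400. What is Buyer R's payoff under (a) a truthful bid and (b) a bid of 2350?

Truthful: 0; alternative: -750.

The highest competing bid is 1925.
Bidding truthfully at 1175: the top bid is 1925 (a rival), so Buyer R loses. Payoff = 0.
Bidding 2350: Buyer R has the top bid, wins, and pays the second-highest bid 1925. Payoff = 1175 − 1925 = -750.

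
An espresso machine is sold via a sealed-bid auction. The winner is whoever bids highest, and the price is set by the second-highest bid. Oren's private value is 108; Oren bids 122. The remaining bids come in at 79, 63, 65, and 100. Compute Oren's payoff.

Oren's payoff: 8.

Highest competing bid: 100.
Oren's bid 122 is the highest overall, so Oren wins and pays the second-highest bid, 100.
Payoff = value − price = 108 − 100 = 8.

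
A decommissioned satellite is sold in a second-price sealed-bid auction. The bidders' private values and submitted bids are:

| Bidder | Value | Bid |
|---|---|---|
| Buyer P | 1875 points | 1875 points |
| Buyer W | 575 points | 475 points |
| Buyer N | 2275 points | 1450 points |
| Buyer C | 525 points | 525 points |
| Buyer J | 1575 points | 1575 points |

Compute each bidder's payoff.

Sorted high to low: Buyer P 1875 points; Buyer J 1575 points; Buyer N 1450 points; Buyer C 525 points; Buyer W 475 points.
Buyer P has the top bid and wins; the price is the second-highest bid, 1575 points.
Buyer P's payoff = 1875 points − 1575 points = 300 points. All other bidders lose, so their payoff is 0.

Payoffs: Buyer P 300 points, Buyer W 0 points, Buyer N 0 points, Buyer C 0 points, Buyer J 0 points.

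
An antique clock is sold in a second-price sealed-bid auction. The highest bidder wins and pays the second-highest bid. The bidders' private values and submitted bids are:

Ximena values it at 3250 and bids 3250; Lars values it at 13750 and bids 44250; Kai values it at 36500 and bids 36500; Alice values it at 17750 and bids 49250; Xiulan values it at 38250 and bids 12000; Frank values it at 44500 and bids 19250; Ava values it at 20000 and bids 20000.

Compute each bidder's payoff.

Payoffs: Ximena 0, Lars 0, Kai 0, Alice -26500, Xiulan 0, Frank 0, Ava 0.

Ordered from highest: Alice 49250 > Lars 44250 > Kai 36500 > Ava 20000 > Frank 19250 > Xiulan 12000 > Ximena 3250.
Alice has the top bid and wins; the price is the second-highest bid, 44250.
Alice's payoff = 17750 − 44250 = -26500. All other bidders lose, so their payoff is 0.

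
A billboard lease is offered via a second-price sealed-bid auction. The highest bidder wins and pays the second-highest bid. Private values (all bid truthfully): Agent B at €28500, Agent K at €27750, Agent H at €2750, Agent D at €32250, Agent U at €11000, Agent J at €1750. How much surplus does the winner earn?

€3750

Ranking the bids: Agent D €32250; Agent B €28500; Agent K €27750; Agent U €11000; Agent H €2750; Agent J €1750.
Agent D wins with the top bid and pays the second-highest, €28500.
Surplus = €32250 − €28500 = €3750.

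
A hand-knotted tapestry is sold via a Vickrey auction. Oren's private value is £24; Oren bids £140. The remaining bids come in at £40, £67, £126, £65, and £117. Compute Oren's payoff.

Oren's payoff: -£102.

Highest competing bid: £126.
Oren's bid £140 is the highest overall, so Oren wins and pays the second-highest bid, £126.
Payoff = value − price = £24 − £126 = -£102.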